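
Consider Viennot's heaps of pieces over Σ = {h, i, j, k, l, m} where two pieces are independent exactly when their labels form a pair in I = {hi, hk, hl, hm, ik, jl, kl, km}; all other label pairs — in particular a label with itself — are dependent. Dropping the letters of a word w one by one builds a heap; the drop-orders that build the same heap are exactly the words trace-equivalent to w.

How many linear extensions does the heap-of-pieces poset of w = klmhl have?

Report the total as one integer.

20

0(k) covers ∅
1(l) covers ∅
2(m) covers 1:l
3(h) covers ∅
4(l) covers 2:m
floor of heap: 0:k, 1:l, 3:h
completions by unplaced set U, small U first (add the entries for U minus each lowest piece of U):
  |U|=1: {0}:1  {3}:1  {4}:1
  |U|=2: {0,3}:2  {0,4}:2  {2,4}:1  {3,4}:2
  |U|=3: {0,2,4}:3  {0,3,4}:6  {1,2,4}:1  {2,3,4}:3
  start at 0(k): 4
  start at 1(l): 12
  start at 3(h): 4
sum over floor = 20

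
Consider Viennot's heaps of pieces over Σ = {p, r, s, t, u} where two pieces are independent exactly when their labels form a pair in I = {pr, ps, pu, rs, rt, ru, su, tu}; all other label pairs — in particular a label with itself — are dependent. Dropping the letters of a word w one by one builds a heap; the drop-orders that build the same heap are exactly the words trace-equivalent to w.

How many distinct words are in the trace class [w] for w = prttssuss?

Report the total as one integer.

72

piece 0:p — minimal
piece 1:r — minimal
piece 2:t rests on {0:p}
piece 3:t rests on {2:t}
piece 4:s rests on {3:t}
piece 5:s rests on {4:s}
piece 6:u — minimal
piece 7:s rests on {5:s}
piece 8:s rests on {7:s}
minimal pieces: {0:p, 1:r, 6:u}
ways to finish when only these pieces remain (= sum over removing one remaining piece with nothing left below it):
  1 left: {1}→1  {6}→1  {8}→1
  2 left: {1,6}→2  {1,8}→2  {6,8}→2  {7,8}→1
  3 left: {1,6,8}→6  {1,7,8}→3  {5,7,8}→1  {6,7,8}→3
  4 left: {1,5,7,8}→4  {1,6,7,8}→12  {4,5,7,8}→1  {5,6,7,8}→4
  5 left: {1,4,5,7,8}→5  {1,5,6,7,8}→20  {3,4,5,7,8}→1  {4,5,6,7,8}→5
  6 left: {1,3,4,5,7,8}→6  {1,4,5,6,7,8}→30  {2,3,4,5,7,8}→1  {3,4,5,6,7,8}→6
  7 left: {0,2,3,4,5,7,8}→1  {1,2,3,4,5,7,8}→7  {1,3,4,5,6,7,8}→42  {2,3,4,5,6,7,8}→7
  placing 0:p first → 56 extensions
  placing 1:r first → 8 extensions
  placing 6:u first → 8 extensions
total linear extensions = 72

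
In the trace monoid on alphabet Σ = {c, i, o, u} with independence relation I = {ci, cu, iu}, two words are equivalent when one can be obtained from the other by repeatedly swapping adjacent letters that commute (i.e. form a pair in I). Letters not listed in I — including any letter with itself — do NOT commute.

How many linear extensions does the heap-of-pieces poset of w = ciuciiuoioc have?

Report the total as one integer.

0(c) covers ∅
1(i) covers ∅
2(u) covers ∅
3(c) covers 0:c
4(i) covers 1:i
5(i) covers 4:i
6(u) covers 2:u
7(o) covers 3:c, 5:i, 6:u
8(i) covers 7:o
9(o) covers 8:i
10(c) covers 9:o
floor of heap: 0:c, 1:i, 2:u
completions by unplaced set U, small U first (add the entries for U minus each lowest piece of U):
  |U|=1: {10}:1
  |U|=2: {9,10}:1
  |U|=3: {8,9,10}:1
  |U|=4: {7,8,9,10}:1
  |U|=5: {3,7,8,9,10}:1  {5,7,8,9,10}:1  {6,7,8,9,10}:1
  |U|=6: {0,3,7,8,9,10}:1  {2,6,7,8,9,10}:1  {3,5,7,8,9,10}:2  {3,6,7,8,9,10}:2  {4,5,7,8,9,10}:1  {5,6,7,8,9,10}:2
  |U|=7: {0,3,5,7,8,9,10}:3  {0,3,6,7,8,9,10}:3  {1,4,5,7,8,9,10}:1  {2,3,6,7,8,9,10}:3  {2,5,6,7,8,9,10}:3  {3,4,5,7,8,9,10}:3  {3,5,6,7,8,9,10}:6  {4,5,6,7,8,9,10}:3
  |U|=8: {0,2,3,6,7,8,9,10}:6  {0,3,4,5,7,8,9,10}:6  {0,3,5,6,7,8,9,10}:12  {1,3,4,5,7,8,9,10}:4  {1,4,5,6,7,8,9,10}:4  {2,3,5,6,7,8,9,10}:12  {2,4,5,6,7,8,9,10}:6  {3,4,5,6,7,8,9,10}:12
  |U|=9: {0,1,3,4,5,7,8,9,10}:10  {0,2,3,5,6,7,8,9,10}:30  {0,3,4,5,6,7,8,9,10}:30  {1,2,4,5,6,7,8,9,10}:10  {1,3,4,5,6,7,8,9,10}:20  {2,3,4,5,6,7,8,9,10}:30
  start at 0(c): 60
  start at 1(i): 90
  start at 2(u): 60
sum over floor = 210

210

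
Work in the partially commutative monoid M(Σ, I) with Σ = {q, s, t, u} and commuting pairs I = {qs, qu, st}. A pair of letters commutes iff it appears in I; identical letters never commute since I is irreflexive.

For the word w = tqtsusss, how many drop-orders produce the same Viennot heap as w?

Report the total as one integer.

4

0(t) covers ∅
1(q) covers 0:t
2(t) covers 1:q
3(s) covers ∅
4(u) covers 2:t, 3:s
5(s) covers 4:u
6(s) covers 5:s
7(s) covers 6:s
floor of heap: 0:t, 3:s
completions by unplaced set U, small U first (add the entries for U minus each lowest piece of U):
  |U|=1: {7}:1
  |U|=2: {6,7}:1
  |U|=3: {5,6,7}:1
  |U|=4: {4,5,6,7}:1
  |U|=5: {2,4,5,6,7}:1  {3,4,5,6,7}:1
  |U|=6: {1,2,4,5,6,7}:1  {2,3,4,5,6,7}:2
  start at 0(t): 3
  start at 3(s): 1
sum over floor = 4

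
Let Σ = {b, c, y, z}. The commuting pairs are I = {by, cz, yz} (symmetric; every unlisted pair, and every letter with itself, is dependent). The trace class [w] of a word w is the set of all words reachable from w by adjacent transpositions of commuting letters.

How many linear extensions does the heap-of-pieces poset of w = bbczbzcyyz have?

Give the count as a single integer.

20

#0=b has no predecessor
#1=b depends on [0:b]
#2=c depends on [1:b]
#3=z depends on [1:b]
#4=b depends on [2:c, 3:z]
#5=z depends on [4:b]
#6=c depends on [4:b]
#7=y depends on [6:c]
#8=y depends on [7:y]
#9=z depends on [5:z]
sources: [0:b]
N(rest) = Σ N(rest − s) over sources s of rest; N(one piece) = 1:
  size 1 → [8]=1  [9]=1
  size 2 → [5,9]=1  [7,8]=1  [8,9]=2
  size 3 → [5,8,9]=3  [6,7,8]=1  [7,8,9]=3
  size 4 → [5,7,8,9]=6  [6,7,8,9]=4
  size 5 → [5,6,7,8,9]=10
  size 6 → [4,5,6,7,8,9]=10
  size 7 → [2,4,5,6,7,8,9]=10  [3,4,5,6,7,8,9]=10
  size 8 → [2,3,4,5,6,7,8,9]=20
  first=0(b) contributes 20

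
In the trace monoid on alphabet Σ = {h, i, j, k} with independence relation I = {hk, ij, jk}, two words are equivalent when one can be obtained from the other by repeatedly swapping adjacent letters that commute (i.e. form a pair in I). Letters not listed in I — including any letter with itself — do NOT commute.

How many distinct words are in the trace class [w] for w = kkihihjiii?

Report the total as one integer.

4

piece 0:k — minimal
piece 1:k rests on {0:k}
piece 2:i rests on {1:k}
piece 3:h rests on {2:i}
piece 4:i rests on {3:h}
piece 5:h rests on {4:i}
piece 6:j rests on {5:h}
piece 7:i rests on {5:h}
piece 8:i rests on {7:i}
piece 9:i rests on {8:i}
minimal pieces: {0:k}
ways to finish when only these pieces remain (= sum over removing one remaining piece with nothing left below it):
  1 left: {6}→1  {9}→1
  2 left: {6,9}→2  {8,9}→1
  3 left: {6,8,9}→3  {7,8,9}→1
  4 left: {6,7,8,9}→4
  5 left: {5,6,7,8,9}→4
  6 left: {4,5,6,7,8,9}→4
  7 left: {3,4,5,6,7,8,9}→4
  8 left: {2,3,4,5,6,7,8,9}→4
  placing 0:k first → 4 extensions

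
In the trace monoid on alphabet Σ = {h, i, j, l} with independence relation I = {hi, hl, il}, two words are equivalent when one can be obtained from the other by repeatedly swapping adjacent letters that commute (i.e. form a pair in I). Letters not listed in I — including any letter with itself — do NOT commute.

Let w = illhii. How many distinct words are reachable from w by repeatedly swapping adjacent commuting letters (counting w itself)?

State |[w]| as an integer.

drop 0:i onto floor
drop 1:l onto floor
drop 2:l onto {1:l}
drop 3:h onto floor
drop 4:i onto {0:i}
drop 5:i onto {4:i}
ground layer = {0:i, 1:l, 3:h}
drop-orders for the pieces not yet dropped (sum over which currently-grounded one goes next):
  1 to go: {2} 1  {3} 1  {5} 1
  2 to go: {1,2} 1  {2,3} 2  {2,5} 2  {3,5} 2  {4,5} 1
  3 to go: {0,4,5} 1  {1,2,3} 3  {1,2,5} 3  {2,3,5} 6  {2,4,5} 3  {3,4,5} 3
  4 to go: {0,2,4,5} 4  {0,3,4,5} 4  {1,2,3,5} 12  {1,2,4,5} 6  {2,3,4,5} 12
  if 0:i drops first: 30 orders
  if 1:l drops first: 20 orders
  if 3:h drops first: 10 orders
heap linearizations: 60

60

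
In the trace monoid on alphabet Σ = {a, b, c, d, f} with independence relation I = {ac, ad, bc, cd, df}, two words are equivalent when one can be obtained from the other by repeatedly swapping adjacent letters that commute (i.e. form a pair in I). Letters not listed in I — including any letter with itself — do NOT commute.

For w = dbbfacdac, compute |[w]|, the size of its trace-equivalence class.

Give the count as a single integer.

36

drop 0:d onto floor
drop 1:b onto {0:d}
drop 2:b onto {1:b}
drop 3:f onto {2:b}
drop 4:a onto {3:f}
drop 5:c onto {3:f}
drop 6:d onto {2:b}
drop 7:a onto {4:a}
drop 8:c onto {5:c}
ground layer = {0:d}
drop-orders for the pieces not yet dropped (sum over which currently-grounded one goes next):
  1 to go: {6} 1  {7} 1  {8} 1
  2 to go: {4,7} 1  {5,8} 1  {6,7} 2  {6,8} 2  {7,8} 2
  3 to go: {4,6,7} 3  {4,7,8} 3  {5,6,8} 3  {5,7,8} 3  {6,7,8} 6
  4 to go: {4,5,7,8} 6  {4,6,7,8} 12  {5,6,7,8} 12
  5 to go: {3,4,5,7,8} 6  {4,5,6,7,8} 30
  6 to go: {3,4,5,6,7,8} 36
  7 to go: {2,3,4,5,6,7,8} 36
  if 0:d drops first: 36 orders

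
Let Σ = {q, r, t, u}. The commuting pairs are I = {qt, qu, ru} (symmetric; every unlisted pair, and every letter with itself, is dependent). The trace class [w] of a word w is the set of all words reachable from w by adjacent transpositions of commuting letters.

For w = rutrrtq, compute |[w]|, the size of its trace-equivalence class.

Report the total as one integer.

4

#0=r has no predecessor
#1=u has no predecessor
#2=t depends on [0:r, 1:u]
#3=r depends on [2:t]
#4=r depends on [3:r]
#5=t depends on [4:r]
#6=q depends on [4:r]
sources: [0:r, 1:u]
N(rest) = Σ N(rest − s) over sources s of rest; N(one piece) = 1:
  size 1 → [5]=1  [6]=1
  size 2 → [5,6]=2
  size 3 → [4,5,6]=2
  size 4 → [3,4,5,6]=2
  size 5 → [2,3,4,5,6]=2
  first=0(r) contributes 2
  first=1(u) contributes 2
|[w]| = 4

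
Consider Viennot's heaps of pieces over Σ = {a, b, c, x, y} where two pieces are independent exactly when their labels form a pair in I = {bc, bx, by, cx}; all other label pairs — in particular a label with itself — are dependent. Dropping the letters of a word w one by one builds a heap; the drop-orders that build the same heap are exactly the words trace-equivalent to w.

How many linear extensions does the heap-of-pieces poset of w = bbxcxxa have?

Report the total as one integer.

0(b) covers ∅
1(b) covers 0:b
2(x) covers ∅
3(c) covers ∅
4(x) covers 2:x
5(x) covers 4:x
6(a) covers 1:b, 3:c, 5:x
floor of heap: 0:b, 2:x, 3:c
completions by unplaced set U, small U first (add the entries for U minus each lowest piece of U):
  |U|=1: {6}:1
  |U|=2: {1,6}:1  {3,6}:1  {5,6}:1
  |U|=3: {0,1,6}:1  {1,3,6}:2  {1,5,6}:2  {3,5,6}:2  {4,5,6}:1
  |U|=4: {0,1,3,6}:3  {0,1,5,6}:3  {1,3,5,6}:6  {1,4,5,6}:3  {2,4,5,6}:1  {3,4,5,6}:3
  |U|=5: {0,1,3,5,6}:12  {0,1,4,5,6}:6  {1,2,4,5,6}:4  {1,3,4,5,6}:12  {2,3,4,5,6}:4
  start at 0(b): 20
  start at 2(x): 30
  start at 3(c): 10
sum over floor = 60

60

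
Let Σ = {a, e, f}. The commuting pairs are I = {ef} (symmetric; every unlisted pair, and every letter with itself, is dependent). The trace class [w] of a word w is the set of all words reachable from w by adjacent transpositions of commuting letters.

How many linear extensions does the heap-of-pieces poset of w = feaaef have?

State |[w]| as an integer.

0(f) covers ∅
1(e) covers ∅
2(a) covers 0:f, 1:e
3(a) covers 2:a
4(e) covers 3:a
5(f) covers 3:a
floor of heap: 0:f, 1:e
completions by unplaced set U, small U first (add the entries for U minus each lowest piece of U):
  |U|=1: {4}:1  {5}:1
  |U|=2: {4,5}:2
  |U|=3: {3,4,5}:2
  |U|=4: {2,3,4,5}:2
  start at 0(f): 2
  start at 1(e): 2
sum over floor = 4

4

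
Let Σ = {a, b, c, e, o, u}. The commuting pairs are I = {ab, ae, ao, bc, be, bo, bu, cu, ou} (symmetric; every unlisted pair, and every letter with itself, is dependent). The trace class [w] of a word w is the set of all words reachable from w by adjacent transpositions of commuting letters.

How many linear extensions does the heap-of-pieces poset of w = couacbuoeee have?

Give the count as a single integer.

187

0(c) covers ∅
1(o) covers 0:c
2(u) covers ∅
3(a) covers 0:c, 2:u
4(c) covers 1:o, 3:a
5(b) covers ∅
6(u) covers 3:a
7(o) covers 4:c
8(e) covers 6:u, 7:o
9(e) covers 8:e
10(e) covers 9:e
floor of heap: 0:c, 2:u, 5:b
completions by unplaced set U, small U first (add the entries for U minus each lowest piece of U):
  |U|=1: {5}:1  {10}:1
  |U|=2: {5,10}:2  {9,10}:1
  |U|=3: {5,9,10}:3  {8,9,10}:1
  |U|=4: {5,8,9,10}:4  {6,8,9,10}:1  {7,8,9,10}:1
  |U|=5: {4,7,8,9,10}:1  {5,6,8,9,10}:5  {5,7,8,9,10}:5  {6,7,8,9,10}:2
  |U|=6: {1,4,7,8,9,10}:1  {4,5,7,8,9,10}:6  {4,6,7,8,9,10}:3  {5,6,7,8,9,10}:12
  |U|=7: {1,4,5,7,8,9,10}:7  {1,4,6,7,8,9,10}:4  {3,4,6,7,8,9,10}:3  {4,5,6,7,8,9,10}:21
  |U|=8: {1,3,4,6,7,8,9,10}:7  {1,4,5,6,7,8,9,10}:32  {2,3,4,6,7,8,9,10}:3  {3,4,5,6,7,8,9,10}:24
  |U|=9: {0,1,3,4,6,7,8,9,10}:7  {1,2,3,4,6,7,8,9,10}:10  {1,3,4,5,6,7,8,9,10}:63  {2,3,4,5,6,7,8,9,10}:27
  start at 0(c): 100
  start at 2(u): 70
  start at 5(b): 17
sum over floor = 187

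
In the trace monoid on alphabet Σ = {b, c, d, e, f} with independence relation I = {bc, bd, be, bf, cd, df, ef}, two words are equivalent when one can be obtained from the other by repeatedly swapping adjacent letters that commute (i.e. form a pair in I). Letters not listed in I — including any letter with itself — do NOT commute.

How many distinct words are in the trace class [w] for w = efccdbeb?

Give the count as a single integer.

196

drop 0:e onto floor
drop 1:f onto floor
drop 2:c onto {0:e, 1:f}
drop 3:c onto {2:c}
drop 4:d onto {0:e}
drop 5:b onto floor
drop 6:e onto {3:c, 4:d}
drop 7:b onto {5:b}
ground layer = {0:e, 1:f, 5:b}
drop-orders for the pieces not yet dropped (sum over which currently-grounded one goes next):
  1 to go: {6} 1  {7} 1
  2 to go: {3,6} 1  {4,6} 1  {5,7} 1  {6,7} 2
  3 to go: {2,3,6} 1  {3,4,6} 2  {3,6,7} 3  {4,6,7} 3  {5,6,7} 3
  4 to go: {1,2,3,6} 1  {2,3,4,6} 3  {2,3,6,7} 4  {3,4,6,7} 8  {3,5,6,7} 6  {4,5,6,7} 6
  5 to go: {0,2,3,4,6} 3  {1,2,3,4,6} 4  {1,2,3,6,7} 5  {2,3,4,6,7} 15  {2,3,5,6,7} 10  {3,4,5,6,7} 20
  6 to go: {0,1,2,3,4,6} 7  {0,2,3,4,6,7} 18  {1,2,3,4,6,7} 24  {1,2,3,5,6,7} 15  {2,3,4,5,6,7} 45
  if 0:e drops first: 84 orders
  if 1:f drops first: 63 orders
  if 5:b drops first: 49 orders
heap linearizations: 196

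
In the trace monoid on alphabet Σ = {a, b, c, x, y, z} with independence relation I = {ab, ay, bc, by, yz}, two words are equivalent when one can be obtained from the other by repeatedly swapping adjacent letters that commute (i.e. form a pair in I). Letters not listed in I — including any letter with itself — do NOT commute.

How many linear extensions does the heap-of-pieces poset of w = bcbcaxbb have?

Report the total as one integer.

10

drop 0:b onto floor
drop 1:c onto floor
drop 2:b onto {0:b}
drop 3:c onto {1:c}
drop 4:a onto {3:c}
drop 5:x onto {2:b, 4:a}
drop 6:b onto {5:x}
drop 7:b onto {6:b}
ground layer = {0:b, 1:c}
drop-orders for the pieces not yet dropped (sum over which currently-grounded one goes next):
  1 to go: {7} 1
  2 to go: {6,7} 1
  3 to go: {5,6,7} 1
  4 to go: {2,5,6,7} 1  {4,5,6,7} 1
  5 to go: {0,2,5,6,7} 1  {2,4,5,6,7} 2  {3,4,5,6,7} 1
  6 to go: {0,2,4,5,6,7} 3  {1,3,4,5,6,7} 1  {2,3,4,5,6,7} 3
  if 0:b drops first: 4 orders
  if 1:c drops first: 6 orders
heap linearizations: 10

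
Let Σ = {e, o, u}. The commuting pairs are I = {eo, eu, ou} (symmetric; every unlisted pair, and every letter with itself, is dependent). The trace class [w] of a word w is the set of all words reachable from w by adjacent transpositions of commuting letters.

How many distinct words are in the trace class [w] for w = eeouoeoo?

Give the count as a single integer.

280

piece 0:e — minimal
piece 1:e rests on {0:e}
piece 2:o — minimal
piece 3:u — minimal
piece 4:o rests on {2:o}
piece 5:e rests on {1:e}
piece 6:o rests on {4:o}
piece 7:o rests on {6:o}
minimal pieces: {0:e, 2:o, 3:u}
ways to finish when only these pieces remain (= sum over removing one remaining piece with nothing left below it):
  1 left: {3}→1  {5}→1  {7}→1
  2 left: {1,5}→1  {3,5}→2  {3,7}→2  {5,7}→2  {6,7}→1
  3 left: {0,1,5}→1  {1,3,5}→3  {1,5,7}→3  {3,5,7}→6  {3,6,7}→3  {4,6,7}→1  {5,6,7}→3
  4 left: {0,1,3,5}→4  {0,1,5,7}→4  {1,3,5,7}→12  {1,5,6,7}→6  {2,4,6,7}→1  {3,4,6,7}→4  {3,5,6,7}→12  {4,5,6,7}→4
  5 left: {0,1,3,5,7}→20  {0,1,5,6,7}→10  {1,3,5,6,7}→30  {1,4,5,6,7}→10  {2,3,4,6,7}→5  {2,4,5,6,7}→5  {3,4,5,6,7}→20
  6 left: {0,1,3,5,6,7}→60  {0,1,4,5,6,7}→20  {1,2,4,5,6,7}→15  {1,3,4,5,6,7}→60  {2,3,4,5,6,7}→30
  placing 0:e first → 105 extensions
  placing 2:o first → 140 extensions
  placing 3:u first → 35 extensions
total linear extensions = 280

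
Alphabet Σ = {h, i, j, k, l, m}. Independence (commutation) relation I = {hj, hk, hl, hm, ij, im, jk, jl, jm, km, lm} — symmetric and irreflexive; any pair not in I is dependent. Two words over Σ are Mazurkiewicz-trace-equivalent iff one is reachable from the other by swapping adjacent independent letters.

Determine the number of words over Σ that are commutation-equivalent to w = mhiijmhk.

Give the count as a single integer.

drop 0:m onto floor
drop 1:h onto floor
drop 2:i onto {1:h}
drop 3:i onto {2:i}
drop 4:j onto floor
drop 5:m onto {0:m}
drop 6:h onto {3:i}
drop 7:k onto {3:i}
ground layer = {0:m, 1:h, 4:j}
drop-orders for the pieces not yet dropped (sum over which currently-grounded one goes next):
  1 to go: {4} 1  {5} 1  {6} 1  {7} 1
  2 to go: {0,5} 1  {4,5} 2  {4,6} 2  {4,7} 2  {5,6} 2  {5,7} 2  {6,7} 2
  3 to go: {0,4,5} 3  {0,5,6} 3  {0,5,7} 3  {3,6,7} 2  {4,5,6} 6  {4,5,7} 6  {4,6,7} 6  {5,6,7} 6
  4 to go: {0,4,5,6} 12  {0,4,5,7} 12  {0,5,6,7} 12  {2,3,6,7} 2  {3,4,6,7} 8  {3,5,6,7} 8  {4,5,6,7} 24
  5 to go: {0,3,5,6,7} 20  {0,4,5,6,7} 60  {1,2,3,6,7} 2  {2,3,4,6,7} 10  {2,3,5,6,7} 10  {3,4,5,6,7} 40
  6 to go: {0,2,3,5,6,7} 30  {0,3,4,5,6,7} 120  {1,2,3,4,6,7} 12  {1,2,3,5,6,7} 12  {2,3,4,5,6,7} 60
  if 0:m drops first: 84 orders
  if 1:h drops first: 210 orders
  if 4:j drops first: 42 orders
heap linearizations: 336

336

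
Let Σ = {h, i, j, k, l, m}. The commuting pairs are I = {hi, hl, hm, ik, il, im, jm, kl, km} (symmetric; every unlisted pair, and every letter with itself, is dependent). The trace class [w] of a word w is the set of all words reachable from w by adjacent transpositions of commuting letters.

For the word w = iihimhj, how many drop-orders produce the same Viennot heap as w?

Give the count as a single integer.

0(i) covers ∅
1(i) covers 0:i
2(h) covers ∅
3(i) covers 1:i
4(m) covers ∅
5(h) covers 2:h
6(j) covers 3:i, 5:h
floor of heap: 0:i, 2:h, 4:m
completions by unplaced set U, small U first (add the entries for U minus each lowest piece of U):
  |U|=1: {4}:1  {6}:1
  |U|=2: {3,6}:1  {4,6}:2  {5,6}:1
  |U|=3: {1,3,6}:1  {2,5,6}:1  {3,4,6}:3  {3,5,6}:2  {4,5,6}:3
  |U|=4: {0,1,3,6}:1  {1,3,4,6}:4  {1,3,5,6}:3  {2,3,5,6}:3  {2,4,5,6}:4  {3,4,5,6}:8
  |U|=5: {0,1,3,4,6}:5  {0,1,3,5,6}:4  {1,2,3,5,6}:6  {1,3,4,5,6}:15  {2,3,4,5,6}:15
  start at 0(i): 36
  start at 2(h): 24
  start at 4(m): 10
sum over floor = 70

70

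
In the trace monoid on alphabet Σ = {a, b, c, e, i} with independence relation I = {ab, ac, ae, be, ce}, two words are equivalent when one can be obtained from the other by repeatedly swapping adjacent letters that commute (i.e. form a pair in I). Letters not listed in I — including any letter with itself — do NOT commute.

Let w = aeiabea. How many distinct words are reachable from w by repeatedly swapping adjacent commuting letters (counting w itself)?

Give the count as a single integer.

piece 0:a — minimal
piece 1:e — minimal
piece 2:i rests on {0:a, 1:e}
piece 3:a rests on {2:i}
piece 4:b rests on {2:i}
piece 5:e rests on {2:i}
piece 6:a rests on {3:a}
minimal pieces: {0:a, 1:e}
ways to finish when only these pieces remain (= sum over removing one remaining piece with nothing left below it):
  1 left: {4}→1  {5}→1  {6}→1
  2 left: {3,6}→1  {4,5}→2  {4,6}→2  {5,6}→2
  3 left: {3,4,6}→3  {3,5,6}→3  {4,5,6}→6
  4 left: {3,4,5,6}→12
  5 left: {2,3,4,5,6}→12
  placing 0:a first → 12 extensions
  placing 1:e first → 12 extensions
total linear extensions = 24

24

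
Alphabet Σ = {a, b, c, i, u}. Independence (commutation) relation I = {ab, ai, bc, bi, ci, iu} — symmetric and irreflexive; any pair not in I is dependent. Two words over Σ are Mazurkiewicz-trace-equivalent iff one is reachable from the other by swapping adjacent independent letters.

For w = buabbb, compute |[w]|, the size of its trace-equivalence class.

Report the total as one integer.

#0=b has no predecessor
#1=u depends on [0:b]
#2=a depends on [1:u]
#3=b depends on [1:u]
#4=b depends on [3:b]
#5=b depends on [4:b]
sources: [0:b]
N(rest) = Σ N(rest − s) over sources s of rest; N(one piece) = 1:
  size 1 → [2]=1  [5]=1
  size 2 → [2,5]=2  [4,5]=1
  size 3 → [2,4,5]=3  [3,4,5]=1
  size 4 → [2,3,4,5]=4
  first=0(b) contributes 4

4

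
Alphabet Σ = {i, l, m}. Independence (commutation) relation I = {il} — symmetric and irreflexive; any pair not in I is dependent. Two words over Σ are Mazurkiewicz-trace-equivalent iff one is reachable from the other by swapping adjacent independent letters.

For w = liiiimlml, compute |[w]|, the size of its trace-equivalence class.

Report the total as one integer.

0(l) covers ∅
1(i) covers ∅
2(i) covers 1:i
3(i) covers 2:i
4(i) covers 3:i
5(m) covers 0:l, 4:i
6(l) covers 5:m
7(m) covers 6:l
8(l) covers 7:m
floor of heap: 0:l, 1:i
completions by unplaced set U, small U first (add the entries for U minus each lowest piece of U):
  |U|=1: {8}:1
  |U|=2: {7,8}:1
  |U|=3: {6,7,8}:1
  |U|=4: {5,6,7,8}:1
  |U|=5: {0,5,6,7,8}:1  {4,5,6,7,8}:1
  |U|=6: {0,4,5,6,7,8}:2  {3,4,5,6,7,8}:1
  |U|=7: {0,3,4,5,6,7,8}:3  {2,3,4,5,6,7,8}:1
  start at 0(l): 1
  start at 1(i): 4
sum over floor = 5

5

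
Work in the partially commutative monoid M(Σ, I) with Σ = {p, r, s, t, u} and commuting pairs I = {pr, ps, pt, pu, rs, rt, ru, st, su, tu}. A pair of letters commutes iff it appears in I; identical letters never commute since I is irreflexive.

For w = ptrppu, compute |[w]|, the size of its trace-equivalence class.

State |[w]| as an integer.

piece 0:p — minimal
piece 1:t — minimal
piece 2:r — minimal
piece 3:p rests on {0:p}
piece 4:p rests on {3:p}
piece 5:u — minimal
minimal pieces: {0:p, 1:t, 2:r, 5:u}
ways to finish when only these pieces remain (= sum over removing one remaining piece with nothing left below it):
  1 left: {1}→1  {2}→1  {4}→1  {5}→1
  2 left: {1,2}→2  {1,4}→2  {1,5}→2  {2,4}→2  {2,5}→2  {3,4}→1  {4,5}→2
  3 left: {0,3,4}→1  {1,2,4}→6  {1,2,5}→6  {1,3,4}→3  {1,4,5}→6  {2,3,4}→3  {2,4,5}→6  {3,4,5}→3
  4 left: {0,1,3,4}→4  {0,2,3,4}→4  {0,3,4,5}→4  {1,2,3,4}→12  {1,2,4,5}→24  {1,3,4,5}→12  {2,3,4,5}→12
  placing 0:p first → 60 extensions
  placing 1:t first → 20 extensions
  placing 2:r first → 20 extensions
  placing 5:u first → 20 extensions
total linear extensions = 120

120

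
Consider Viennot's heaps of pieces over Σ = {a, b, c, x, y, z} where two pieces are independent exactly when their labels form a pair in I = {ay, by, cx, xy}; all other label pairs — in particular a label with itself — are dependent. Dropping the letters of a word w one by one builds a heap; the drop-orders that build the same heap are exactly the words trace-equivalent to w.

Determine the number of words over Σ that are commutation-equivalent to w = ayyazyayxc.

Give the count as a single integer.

piece 0:a — minimal
piece 1:y — minimal
piece 2:y rests on {1:y}
piece 3:a rests on {0:a}
piece 4:z rests on {2:y, 3:a}
piece 5:y rests on {4:z}
piece 6:a rests on {4:z}
piece 7:y rests on {5:y}
piece 8:x rests on {6:a}
piece 9:c rests on {6:a, 7:y}
minimal pieces: {0:a, 1:y}
ways to finish when only these pieces remain (= sum over removing one remaining piece with nothing left below it):
  1 left: {8}→1  {9}→1
  2 left: {7,9}→1  {8,9}→2
  3 left: {5,7,9}→1  {6,8,9}→2  {7,8,9}→3
  4 left: {5,7,8,9}→4  {6,7,8,9}→5
  5 left: {5,6,7,8,9}→9
  6 left: {4,5,6,7,8,9}→9
  7 left: {2,4,5,6,7,8,9}→9  {3,4,5,6,7,8,9}→9
  8 left: {0,3,4,5,6,7,8,9}→9  {1,2,4,5,6,7,8,9}→9  {2,3,4,5,6,7,8,9}→18
  placing 0:a first → 27 extensions
  placing 1:y first → 27 extensions
total linear extensions = 54

54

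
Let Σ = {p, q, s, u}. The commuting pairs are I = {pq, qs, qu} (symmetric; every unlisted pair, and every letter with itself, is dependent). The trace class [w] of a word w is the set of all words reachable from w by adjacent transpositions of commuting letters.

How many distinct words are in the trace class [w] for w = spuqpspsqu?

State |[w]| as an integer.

#0=s has no predecessor
#1=p depends on [0:s]
#2=u depends on [1:p]
#3=q has no predecessor
#4=p depends on [2:u]
#5=s depends on [4:p]
#6=p depends on [5:s]
#7=s depends on [6:p]
#8=q depends on [3:q]
#9=u depends on [7:s]
sources: [0:s, 3:q]
N(rest) = Σ N(rest − s) over sources s of rest; N(one piece) = 1:
  size 1 → [8]=1  [9]=1
  size 2 → [3,8]=1  [7,9]=1  [8,9]=2
  size 3 → [3,8,9]=3  [6,7,9]=1  [7,8,9]=3
  size 4 → [3,7,8,9]=6  [5,6,7,9]=1  [6,7,8,9]=4
  size 5 → [3,6,7,8,9]=10  [4,5,6,7,9]=1  [5,6,7,8,9]=5
  size 6 → [2,4,5,6,7,9]=1  [3,5,6,7,8,9]=15  [4,5,6,7,8,9]=6
  size 7 → [1,2,4,5,6,7,9]=1  [2,4,5,6,7,8,9]=7  [3,4,5,6,7,8,9]=21
  size 8 → [0,1,2,4,5,6,7,9]=1  [1,2,4,5,6,7,8,9]=8  [2,3,4,5,6,7,8,9]=28
  first=0(s) contributes 36
  first=3(q) contributes 9
|[w]| = 45

45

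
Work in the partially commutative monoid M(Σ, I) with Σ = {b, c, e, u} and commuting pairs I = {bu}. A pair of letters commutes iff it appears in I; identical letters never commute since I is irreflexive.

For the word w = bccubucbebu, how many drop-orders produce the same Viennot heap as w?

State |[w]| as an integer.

0(b) covers ∅
1(c) covers 0:b
2(c) covers 1:c
3(u) covers 2:c
4(b) covers 2:c
5(u) covers 3:u
6(c) covers 4:b, 5:u
7(b) covers 6:c
8(e) covers 7:b
9(b) covers 8:e
10(u) covers 8:e
floor of heap: 0:b
completions by unplaced set U, small U first (add the entries for U minus each lowest piece of U):
  |U|=1: {9}:1  {10}:1
  |U|=2: {9,10}:2
  |U|=3: {8,9,10}:2
  |U|=4: {7,8,9,10}:2
  |U|=5: {6,7,8,9,10}:2
  |U|=6: {4,6,7,8,9,10}:2  {5,6,7,8,9,10}:2
  |U|=7: {3,5,6,7,8,9,10}:2  {4,5,6,7,8,9,10}:4
  |U|=8: {3,4,5,6,7,8,9,10}:6
  |U|=9: {2,3,4,5,6,7,8,9,10}:6
  start at 0(b): 6

6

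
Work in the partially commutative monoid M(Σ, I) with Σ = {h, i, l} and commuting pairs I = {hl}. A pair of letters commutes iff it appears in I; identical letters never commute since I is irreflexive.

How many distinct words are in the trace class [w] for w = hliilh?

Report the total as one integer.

drop 0:h onto floor
drop 1:l onto floor
drop 2:i onto {0:h, 1:l}
drop 3:i onto {2:i}
drop 4:l onto {3:i}
drop 5:h onto {3:i}
ground layer = {0:h, 1:l}
drop-orders for the pieces not yet dropped (sum over which currently-grounded one goes next):
  1 to go: {4} 1  {5} 1
  2 to go: {4,5} 2
  3 to go: {3,4,5} 2
  4 to go: {2,3,4,5} 2
  if 0:h drops first: 2 orders
  if 1:l drops first: 2 orders
heap linearizations: 4

4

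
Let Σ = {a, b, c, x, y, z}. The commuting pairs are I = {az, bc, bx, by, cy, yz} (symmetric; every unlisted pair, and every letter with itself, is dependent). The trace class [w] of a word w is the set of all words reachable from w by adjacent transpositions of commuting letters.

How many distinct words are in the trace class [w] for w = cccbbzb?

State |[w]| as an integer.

piece 0:c — minimal
piece 1:c rests on {0:c}
piece 2:c rests on {1:c}
piece 3:b — minimal
piece 4:b rests on {3:b}
piece 5:z rests on {2:c, 4:b}
piece 6:b rests on {5:z}
minimal pieces: {0:c, 3:b}
ways to finish when only these pieces remain (= sum over removing one remaining piece with nothing left below it):
  1 left: {6}→1
  2 left: {5,6}→1
  3 left: {2,5,6}→1  {4,5,6}→1
  4 left: {1,2,5,6}→1  {2,4,5,6}→2  {3,4,5,6}→1
  5 left: {0,1,2,5,6}→1  {1,2,4,5,6}→3  {2,3,4,5,6}→3
  placing 0:c first → 6 extensions
  placing 3:b first → 4 extensions
total linear extensions = 10

10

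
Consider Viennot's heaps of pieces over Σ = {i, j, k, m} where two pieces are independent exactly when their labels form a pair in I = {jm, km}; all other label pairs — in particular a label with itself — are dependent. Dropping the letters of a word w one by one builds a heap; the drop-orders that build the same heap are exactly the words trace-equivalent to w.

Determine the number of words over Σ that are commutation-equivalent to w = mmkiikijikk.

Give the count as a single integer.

3

#0=m has no predecessor
#1=m depends on [0:m]
#2=k has no predecessor
#3=i depends on [1:m, 2:k]
#4=i depends on [3:i]
#5=k depends on [4:i]
#6=i depends on [5:k]
#7=j depends on [6:i]
#8=i depends on [7:j]
#9=k depends on [8:i]
#10=k depends on [9:k]
sources: [0:m, 2:k]
N(rest) = Σ N(rest − s) over sources s of rest; N(one piece) = 1:
  size 1 → [10]=1
  size 2 → [9,10]=1
  size 3 → [8,9,10]=1
  size 4 → [7,8,9,10]=1
  size 5 → [6,7,8,9,10]=1
  size 6 → [5,6,7,8,9,10]=1
  size 7 → [4,5,6,7,8,9,10]=1
  size 8 → [3,4,5,6,7,8,9,10]=1
  size 9 → [1,3,4,5,6,7,8,9,10]=1  [2,3,4,5,6,7,8,9,10]=1
  first=0(m) contributes 2
  first=2(k) contributes 1
|[w]| = 3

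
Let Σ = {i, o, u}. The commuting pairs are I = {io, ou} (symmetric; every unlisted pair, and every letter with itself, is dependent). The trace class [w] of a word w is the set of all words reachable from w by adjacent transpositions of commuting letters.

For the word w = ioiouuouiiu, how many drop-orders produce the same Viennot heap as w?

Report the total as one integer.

drop 0:i onto floor
drop 1:o onto floor
drop 2:i onto {0:i}
drop 3:o onto {1:o}
drop 4:u onto {2:i}
drop 5:u onto {4:u}
drop 6:o onto {3:o}
drop 7:u onto {5:u}
drop 8:i onto {7:u}
drop 9:i onto {8:i}
drop 10:u onto {9:i}
ground layer = {0:i, 1:o}
drop-orders for the pieces not yet dropped (sum over which currently-grounded one goes next):
  1 to go: {6} 1  {10} 1
  2 to go: {3,6} 1  {6,10} 2  {9,10} 1
  3 to go: {1,3,6} 1  {3,6,10} 3  {6,9,10} 3  {8,9,10} 1
  4 to go: {1,3,6,10} 4  {3,6,9,10} 6  {6,8,9,10} 4  {7,8,9,10} 1
  5 to go: {1,3,6,9,10} 10  {3,6,8,9,10} 10  {5,7,8,9,10} 1  {6,7,8,9,10} 5
  6 to go: {1,3,6,8,9,10} 20  {3,6,7,8,9,10} 15  {4,5,7,8,9,10} 1  {5,6,7,8,9,10} 6
  7 to go: {1,3,6,7,8,9,10} 35  {2,4,5,7,8,9,10} 1  {3,5,6,7,8,9,10} 21  {4,5,6,7,8,9,10} 7
  8 to go: {0,2,4,5,7,8,9,10} 1  {1,3,5,6,7,8,9,10} 56  {2,4,5,6,7,8,9,10} 8  {3,4,5,6,7,8,9,10} 28
  9 to go: {0,2,4,5,6,7,8,9,10} 9  {1,3,4,5,6,7,8,9,10} 84  {2,3,4,5,6,7,8,9,10} 36
  if 0:i drops first: 120 orders
  if 1:o drops first: 45 orders
heap linearizations: 165

165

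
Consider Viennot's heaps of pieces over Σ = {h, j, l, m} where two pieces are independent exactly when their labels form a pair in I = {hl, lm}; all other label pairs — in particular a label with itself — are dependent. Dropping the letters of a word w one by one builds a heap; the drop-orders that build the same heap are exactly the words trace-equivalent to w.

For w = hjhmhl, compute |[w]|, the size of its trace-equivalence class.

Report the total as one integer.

drop 0:h onto floor
drop 1:j onto {0:h}
drop 2:h onto {1:j}
drop 3:m onto {2:h}
drop 4:h onto {3:m}
drop 5:l onto {1:j}
ground layer = {0:h}
drop-orders for the pieces not yet dropped (sum over which currently-grounded one goes next):
  1 to go: {4} 1  {5} 1
  2 to go: {3,4} 1  {4,5} 2
  3 to go: {2,3,4} 1  {3,4,5} 3
  4 to go: {2,3,4,5} 4
  if 0:h drops first: 4 orders

4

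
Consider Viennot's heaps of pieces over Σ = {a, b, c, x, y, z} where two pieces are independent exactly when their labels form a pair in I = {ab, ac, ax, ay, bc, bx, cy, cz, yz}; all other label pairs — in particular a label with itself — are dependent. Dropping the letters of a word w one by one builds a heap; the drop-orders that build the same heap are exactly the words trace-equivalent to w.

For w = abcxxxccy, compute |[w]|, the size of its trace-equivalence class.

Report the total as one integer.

piece 0:a — minimal
piece 1:b — minimal
piece 2:c — minimal
piece 3:x rests on {2:c}
piece 4:x rests on {3:x}
piece 5:x rests on {4:x}
piece 6:c rests on {5:x}
piece 7:c rests on {6:c}
piece 8:y rests on {1:b, 5:x}
minimal pieces: {0:a, 1:b, 2:c}
ways to finish when only these pieces remain (= sum over removing one remaining piece with nothing left below it):
  1 left: {0}→1  {7}→1  {8}→1
  2 left: {0,7}→2  {0,8}→2  {1,8}→1  {6,7}→1  {7,8}→2
  3 left: {0,1,8}→3  {0,6,7}→3  {0,7,8}→6  {1,7,8}→3  {6,7,8}→3
  4 left: {0,1,7,8}→12  {0,6,7,8}→12  {1,6,7,8}→6  {5,6,7,8}→3
  5 left: {0,1,6,7,8}→30  {0,5,6,7,8}→15  {1,5,6,7,8}→9  {4,5,6,7,8}→3
  6 left: {0,1,5,6,7,8}→54  {0,4,5,6,7,8}→18  {1,4,5,6,7,8}→12  {3,4,5,6,7,8}→3
  7 left: {0,1,4,5,6,7,8}→84  {0,3,4,5,6,7,8}→21  {1,3,4,5,6,7,8}→15  {2,3,4,5,6,7,8}→3
  placing 0:a first → 18 extensions
  placing 1:b first → 24 extensions
  placing 2:c first → 120 extensions
total linear extensions = 162

162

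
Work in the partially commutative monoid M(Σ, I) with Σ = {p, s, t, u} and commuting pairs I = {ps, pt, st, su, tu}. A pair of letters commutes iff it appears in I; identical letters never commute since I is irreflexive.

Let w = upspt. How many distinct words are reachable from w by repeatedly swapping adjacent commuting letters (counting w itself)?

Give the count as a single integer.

piece 0:u — minimal
piece 1:p rests on {0:u}
piece 2:s — minimal
piece 3:p rests on {1:p}
piece 4:t — minimal
minimal pieces: {0:u, 2:s, 4:t}
ways to finish when only these pieces remain (= sum over removing one remaining piece with nothing left below it):
  1 left: {2}→1  {3}→1  {4}→1
  2 left: {1,3}→1  {2,3}→2  {2,4}→2  {3,4}→2
  3 left: {0,1,3}→1  {1,2,3}→3  {1,3,4}→3  {2,3,4}→6
  placing 0:u first → 12 extensions
  placing 2:s first → 4 extensions
  placing 4:t first → 4 extensions
total linear extensions = 20

20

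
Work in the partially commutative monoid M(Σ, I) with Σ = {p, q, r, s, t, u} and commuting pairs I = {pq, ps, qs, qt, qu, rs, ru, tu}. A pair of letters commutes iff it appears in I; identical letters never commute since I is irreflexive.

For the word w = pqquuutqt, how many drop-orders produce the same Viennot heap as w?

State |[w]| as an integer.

840

0(p) covers ∅
1(q) covers ∅
2(q) covers 1:q
3(u) covers 0:p
4(u) covers 3:u
5(u) covers 4:u
6(t) covers 0:p
7(q) covers 2:q
8(t) covers 6:t
floor of heap: 0:p, 1:q
completions by unplaced set U, small U first (add the entries for U minus each lowest piece of U):
  |U|=1: {5}:1  {7}:1  {8}:1
  |U|=2: {2,7}:1  {4,5}:1  {5,7}:2  {5,8}:2  {6,8}:1  {7,8}:2
  |U|=3: {1,2,7}:1  {2,5,7}:3  {2,7,8}:3  {3,4,5}:1  {4,5,7}:3  {4,5,8}:3  {5,6,8}:3  {5,7,8}:6  {6,7,8}:3
  |U|=4: {1,2,5,7}:4  {1,2,7,8}:4  {2,4,5,7}:6  {2,5,7,8}:12  {2,6,7,8}:6  {3,4,5,7}:4  {3,4,5,8}:4  {4,5,6,8}:6  {4,5,7,8}:12  {5,6,7,8}:12
  |U|=5: {1,2,4,5,7}:10  {1,2,5,7,8}:20  {1,2,6,7,8}:10  {2,3,4,5,7}:10  {2,4,5,7,8}:30  {2,5,6,7,8}:30  {3,4,5,6,8}:10  {3,4,5,7,8}:20  {4,5,6,7,8}:30
  |U|=6: {0,3,4,5,6,8}:10  {1,2,3,4,5,7}:20  {1,2,4,5,7,8}:60  {1,2,5,6,7,8}:60  {2,3,4,5,7,8}:60  {2,4,5,6,7,8}:90  {3,4,5,6,7,8}:60
  |U|=7: {0,3,4,5,6,7,8}:70  {1,2,3,4,5,7,8}:140  {1,2,4,5,6,7,8}:210  {2,3,4,5,6,7,8}:210
  start at 0(p): 560
  start at 1(q): 280
sum over floor = 840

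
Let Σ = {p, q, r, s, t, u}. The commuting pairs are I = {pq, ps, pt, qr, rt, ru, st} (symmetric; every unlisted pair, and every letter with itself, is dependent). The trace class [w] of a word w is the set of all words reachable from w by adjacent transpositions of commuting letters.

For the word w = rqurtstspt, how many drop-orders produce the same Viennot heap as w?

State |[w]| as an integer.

558

piece 0:r — minimal
piece 1:q — minimal
piece 2:u rests on {1:q}
piece 3:r rests on {0:r}
piece 4:t rests on {2:u}
piece 5:s rests on {2:u, 3:r}
piece 6:t rests on {4:t}
piece 7:s rests on {5:s}
piece 8:p rests on {2:u, 3:r}
piece 9:t rests on {6:t}
minimal pieces: {0:r, 1:q}
ways to finish when only these pieces remain (= sum over removing one remaining piece with nothing left below it):
  1 left: {7}→1  {8}→1  {9}→1
  2 left: {5,7}→1  {6,9}→1  {7,8}→2  {7,9}→2  {8,9}→2
  3 left: {4,6,9}→1  {5,7,8}→3  {5,7,9}→3  {6,7,9}→3  {6,8,9}→3  {7,8,9}→6
  4 left: {3,5,7,8}→3  {4,6,7,9}→4  {4,6,8,9}→4  {5,6,7,9}→6  {5,7,8,9}→12  {6,7,8,9}→12
  5 left: {0,3,5,7,8}→3  {3,5,7,8,9}→15  {4,5,6,7,9}→10  {4,6,7,8,9}→20  {5,6,7,8,9}→30
  6 left: {0,3,5,7,8,9}→18  {3,5,6,7,8,9}→45  {4,5,6,7,8,9}→60
  7 left: {0,3,5,6,7,8,9}→63  {2,4,5,6,7,8,9}→60  {3,4,5,6,7,8,9}→105
  8 left: {0,3,4,5,6,7,8,9}→168  {1,2,4,5,6,7,8,9}→60  {2,3,4,5,6,7,8,9}→165
  placing 0:r first → 225 extensions
  placing 1:q first → 333 extensions
total linear extensions = 558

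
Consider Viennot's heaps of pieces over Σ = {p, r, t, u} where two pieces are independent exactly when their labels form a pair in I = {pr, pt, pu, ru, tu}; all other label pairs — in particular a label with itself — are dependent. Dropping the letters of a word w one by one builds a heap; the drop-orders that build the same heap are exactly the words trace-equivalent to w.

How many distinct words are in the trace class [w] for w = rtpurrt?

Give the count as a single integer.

42

drop 0:r onto floor
drop 1:t onto {0:r}
drop 2:p onto floor
drop 3:u onto floor
drop 4:r onto {1:t}
drop 5:r onto {4:r}
drop 6:t onto {5:r}
ground layer = {0:r, 2:p, 3:u}
drop-orders for the pieces not yet dropped (sum over which currently-grounded one goes next):
  1 to go: {2} 1  {3} 1  {6} 1
  2 to go: {2,3} 2  {2,6} 2  {3,6} 2  {5,6} 1
  3 to go: {2,3,6} 6  {2,5,6} 3  {3,5,6} 3  {4,5,6} 1
  4 to go: {1,4,5,6} 1  {2,3,5,6} 12  {2,4,5,6} 4  {3,4,5,6} 4
  5 to go: {0,1,4,5,6} 1  {1,2,4,5,6} 5  {1,3,4,5,6} 5  {2,3,4,5,6} 20
  if 0:r drops first: 30 orders
  if 2:p drops first: 6 orders
  if 3:u drops first: 6 orders
heap linearizations: 42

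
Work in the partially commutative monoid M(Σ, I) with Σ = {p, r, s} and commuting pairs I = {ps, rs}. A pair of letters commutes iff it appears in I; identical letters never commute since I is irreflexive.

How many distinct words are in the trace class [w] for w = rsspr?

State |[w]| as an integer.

piece 0:r — minimal
piece 1:s — minimal
piece 2:s rests on {1:s}
piece 3:p rests on {0:r}
piece 4:r rests on {3:p}
minimal pieces: {0:r, 1:s}
ways to finish when only these pieces remain (= sum over removing one remaining piece with nothing left below it):
  1 left: {2}→1  {4}→1
  2 left: {1,2}→1  {2,4}→2  {3,4}→1
  3 left: {0,3,4}→1  {1,2,4}→3  {2,3,4}→3
  placing 0:r first → 6 extensions
  placing 1:s first → 4 extensions
total linear extensions = 10

10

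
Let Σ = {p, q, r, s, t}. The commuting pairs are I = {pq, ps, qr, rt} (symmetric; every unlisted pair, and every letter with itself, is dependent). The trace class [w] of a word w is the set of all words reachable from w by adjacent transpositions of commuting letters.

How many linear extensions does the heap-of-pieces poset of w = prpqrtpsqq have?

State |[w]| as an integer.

36

#0=p has no predecessor
#1=r depends on [0:p]
#2=p depends on [1:r]
#3=q has no predecessor
#4=r depends on [2:p]
#5=t depends on [2:p, 3:q]
#6=p depends on [4:r, 5:t]
#7=s depends on [4:r, 5:t]
#8=q depends on [7:s]
#9=q depends on [8:q]
sources: [0:p, 3:q]
N(rest) = Σ N(rest − s) over sources s of rest; N(one piece) = 1:
  size 1 → [6]=1  [9]=1
  size 2 → [6,9]=2  [8,9]=1
  size 3 → [6,8,9]=3  [7,8,9]=1
  size 4 → [6,7,8,9]=4
  size 5 → [4,6,7,8,9]=4  [5,6,7,8,9]=4
  size 6 → [3,5,6,7,8,9]=4  [4,5,6,7,8,9]=8
  size 7 → [2,4,5,6,7,8,9]=8  [3,4,5,6,7,8,9]=12
  size 8 → [1,2,4,5,6,7,8,9]=8  [2,3,4,5,6,7,8,9]=20
  first=0(p) contributes 28
  first=3(q) contributes 8
|[w]| = 36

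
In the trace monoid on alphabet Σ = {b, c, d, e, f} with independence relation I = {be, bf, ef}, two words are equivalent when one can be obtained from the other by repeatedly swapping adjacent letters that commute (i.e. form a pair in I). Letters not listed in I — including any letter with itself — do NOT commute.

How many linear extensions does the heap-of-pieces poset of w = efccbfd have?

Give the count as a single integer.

4

piece 0:e — minimal
piece 1:f — minimal
piece 2:c rests on {0:e, 1:f}
piece 3:c rests on {2:c}
piece 4:b rests on {3:c}
piece 5:f rests on {3:c}
piece 6:d rests on {4:b, 5:f}
minimal pieces: {0:e, 1:f}
ways to finish when only these pieces remain (= sum over removing one remaining piece with nothing left below it):
  1 left: {6}→1
  2 left: {4,6}→1  {5,6}→1
  3 left: {4,5,6}→2
  4 left: {3,4,5,6}→2
  5 left: {2,3,4,5,6}→2
  placing 0:e first → 2 extensions
  placing 1:f first → 2 extensions
total linear extensions = 4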